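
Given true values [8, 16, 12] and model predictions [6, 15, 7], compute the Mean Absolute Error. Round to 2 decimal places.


Absolute errors: [2, 1, 5]
Sum of absolute errors = 8
MAE = 8 / 3 = 2.67

2.67


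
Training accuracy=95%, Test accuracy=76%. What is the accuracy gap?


Gap = train_accuracy - test_accuracy
= 95 - 76
= 19%
This gap suggests the model is overfitting.

19


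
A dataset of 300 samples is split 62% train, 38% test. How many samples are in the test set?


Train samples = 300 * 62% = 186
Test samples = 300 - 186
= 114

114


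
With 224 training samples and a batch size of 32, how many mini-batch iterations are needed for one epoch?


Iterations per epoch = dataset_size / batch_size
= 224 / 32
= 7

7


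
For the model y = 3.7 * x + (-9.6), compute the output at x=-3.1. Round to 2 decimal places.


y = 3.7 * -3.1 + (-9.6)
= -11.47 + (-9.6)
= -21.07

-21.07


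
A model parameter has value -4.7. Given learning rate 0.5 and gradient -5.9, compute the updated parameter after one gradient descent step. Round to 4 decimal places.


w_new = w_old - lr * gradient
= -4.7 - 0.5 * -5.9
= -4.7 - (-2.95)
= -1.7500

-1.7500


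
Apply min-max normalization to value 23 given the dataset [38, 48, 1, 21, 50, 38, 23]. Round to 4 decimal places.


Min = 1, Max = 50
Range = 50 - 1 = 49
Scaled = (x - min) / (max - min)
= (23 - 1) / 49
= 22 / 49
= 0.4490

0.4490


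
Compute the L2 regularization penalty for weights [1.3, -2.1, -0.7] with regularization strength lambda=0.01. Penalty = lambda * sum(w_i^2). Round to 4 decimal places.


Squaring each weight:
1.3^2 = 1.69
(-2.1)^2 = 4.41
(-0.7)^2 = 0.49
Sum of squares = 6.59
Penalty = 0.01 * 6.59 = 0.0659

0.0659


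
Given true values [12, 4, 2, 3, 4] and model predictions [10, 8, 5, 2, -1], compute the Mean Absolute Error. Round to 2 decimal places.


Absolute errors: [2, 4, 3, 1, 5]
Sum of absolute errors = 15
MAE = 15 / 5 = 3.00

3.00


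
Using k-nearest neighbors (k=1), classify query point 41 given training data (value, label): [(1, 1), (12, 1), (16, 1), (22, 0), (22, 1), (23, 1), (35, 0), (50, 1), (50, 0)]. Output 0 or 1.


Distances from query 41:
Point 35 (class 0): distance = 6
K=1 nearest neighbors: classes = [0]
Votes for class 1: 0 / 1
Majority vote => class 0

0


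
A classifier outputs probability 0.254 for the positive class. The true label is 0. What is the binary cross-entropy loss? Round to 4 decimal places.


For y=0: Loss = -log(1-p)
= -log(1 - 0.254)
= -log(0.746)
= -(-0.293)
= 0.2930

0.2930


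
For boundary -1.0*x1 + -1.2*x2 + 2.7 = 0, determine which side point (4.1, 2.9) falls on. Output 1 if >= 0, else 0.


Compute -1.0 * 4.1 + -1.2 * 2.9 + 2.7
= -4.1 + -3.48 + 2.7
= -4.88
Since -4.88 < 0, the point is on the negative side.

0


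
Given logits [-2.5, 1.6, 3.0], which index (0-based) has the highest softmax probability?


Softmax is a monotonic transformation, so it preserves the argmax.
We need to find the index of the maximum logit.
Index 0: -2.5
Index 1: 1.6
Index 2: 3.0
Maximum logit = 3.0 at index 2

2


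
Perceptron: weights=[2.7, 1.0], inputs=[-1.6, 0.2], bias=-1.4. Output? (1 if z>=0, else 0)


z = w . x + b
= 2.7*-1.6 + 1.0*0.2 + -1.4
= -4.32 + 0.2 + -1.4
= -4.12 + -1.4
= -5.52
Since z = -5.52 < 0, output = 0

0


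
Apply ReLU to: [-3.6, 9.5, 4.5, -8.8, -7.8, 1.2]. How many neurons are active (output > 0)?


ReLU(x) = max(0, x) for each element:
ReLU(-3.6) = 0
ReLU(9.5) = 9.5
ReLU(4.5) = 4.5
ReLU(-8.8) = 0
ReLU(-7.8) = 0
ReLU(1.2) = 1.2
Active neurons (>0): 3

3


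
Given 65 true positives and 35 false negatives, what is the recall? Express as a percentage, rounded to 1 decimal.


Recall = TP / (TP + FN) * 100
= 65 / (65 + 35)
= 65 / 100
= 0.65
= 65.0%

65.0


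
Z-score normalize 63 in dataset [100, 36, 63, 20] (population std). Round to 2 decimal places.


Mean = (100 + 36 + 63 + 20) / 4 = 54.75
Variance = sum((x_i - mean)^2) / n = 918.6875
Std = sqrt(918.6875) = 30.3099
Z = (x - mean) / std
= (63 - 54.75) / 30.3099
= 8.25 / 30.3099
= 0.27

0.27


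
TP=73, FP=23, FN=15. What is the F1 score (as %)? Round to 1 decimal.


Precision = TP / (TP + FP) = 73 / 96 = 0.7604
Recall = TP / (TP + FN) = 73 / 88 = 0.8295
F1 = 2 * P * R / (P + R)
= 2 * 0.7604 * 0.8295 / (0.7604 + 0.8295)
= 1.2616 / 1.59
= 0.7935
As percentage: 79.3%

79.3


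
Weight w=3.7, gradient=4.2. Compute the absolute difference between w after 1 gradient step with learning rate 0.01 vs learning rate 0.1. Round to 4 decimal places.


With lr=0.01: w_new = 3.7 - 0.01 * 4.2 = 3.658
With lr=0.1: w_new = 3.7 - 0.1 * 4.2 = 3.28
Absolute difference = |3.658 - 3.28|
= 0.3780

0.3780


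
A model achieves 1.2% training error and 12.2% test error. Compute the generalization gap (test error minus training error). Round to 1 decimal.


Generalization gap = test_error - train_error
= 12.2 - 1.2
= 11.0%
A large gap suggests overfitting.

11.0


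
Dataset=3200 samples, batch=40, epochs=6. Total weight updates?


Iterations per epoch = 3200 / 40 = 80
Total updates = iterations_per_epoch * epochs
= 80 * 6
= 480

480


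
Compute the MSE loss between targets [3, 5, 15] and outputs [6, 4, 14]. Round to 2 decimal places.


Differences: [-3, 1, 1]
Squared errors: [9, 1, 1]
Sum of squared errors = 11
MSE = 11 / 3 = 3.67

3.67


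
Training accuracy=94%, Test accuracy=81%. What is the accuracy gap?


Gap = train_accuracy - test_accuracy
= 94 - 81
= 13%
This gap suggests the model is overfitting.

13


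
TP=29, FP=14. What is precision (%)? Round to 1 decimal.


Precision = TP / (TP + FP) * 100
= 29 / (29 + 14)
= 29 / 43
= 0.6744
= 67.4%

67.4


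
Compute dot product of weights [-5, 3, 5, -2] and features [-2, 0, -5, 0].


Element-wise products:
-5 * -2 = 10
3 * 0 = 0
5 * -5 = -25
-2 * 0 = 0
Sum = 10 + 0 + -25 + 0
= -15

-15


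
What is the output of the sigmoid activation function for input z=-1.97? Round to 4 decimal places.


sigmoid(z) = 1 / (1 + exp(-z))
exp(-(-1.97)) = exp(1.97) = 7.1707
1 + 7.1707 = 8.1707
1 / 8.1707 = 0.1224

0.1224


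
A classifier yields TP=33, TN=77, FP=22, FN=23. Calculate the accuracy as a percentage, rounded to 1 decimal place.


Accuracy = (TP + TN) / (TP + TN + FP + FN) * 100
= (33 + 77) / (33 + 77 + 22 + 23)
= 110 / 155
= 0.7097
= 71.0%

71.0


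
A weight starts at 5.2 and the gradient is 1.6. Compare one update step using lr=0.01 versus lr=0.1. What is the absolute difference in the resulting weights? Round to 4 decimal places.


With lr=0.01: w_new = 5.2 - 0.01 * 1.6 = 5.184
With lr=0.1: w_new = 5.2 - 0.1 * 1.6 = 5.04
Absolute difference = |5.184 - 5.04|
= 0.1440

0.1440


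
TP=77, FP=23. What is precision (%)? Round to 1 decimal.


Precision = TP / (TP + FP) * 100
= 77 / (77 + 23)
= 77 / 100
= 0.77
= 77.0%

77.0


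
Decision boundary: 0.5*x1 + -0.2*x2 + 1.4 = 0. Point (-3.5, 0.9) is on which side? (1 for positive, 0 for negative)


Compute 0.5 * -3.5 + -0.2 * 0.9 + 1.4
= -1.75 + -0.18 + 1.4
= -0.53
Since -0.53 < 0, the point is on the negative side.

0


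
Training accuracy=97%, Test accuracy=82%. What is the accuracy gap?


Gap = train_accuracy - test_accuracy
= 97 - 82
= 15%
This gap suggests the model is overfitting.

15


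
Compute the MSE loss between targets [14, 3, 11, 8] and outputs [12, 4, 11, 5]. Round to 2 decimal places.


Differences: [2, -1, 0, 3]
Squared errors: [4, 1, 0, 9]
Sum of squared errors = 14
MSE = 14 / 4 = 3.50

3.50


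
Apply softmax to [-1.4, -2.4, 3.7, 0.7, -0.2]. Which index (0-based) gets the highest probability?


Softmax is a monotonic transformation, so it preserves the argmax.
We need to find the index of the maximum logit.
Index 0: -1.4
Index 1: -2.4
Index 2: 3.7
Index 3: 0.7
Index 4: -0.2
Maximum logit = 3.7 at index 2

2


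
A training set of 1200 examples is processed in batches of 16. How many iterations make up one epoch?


Iterations per epoch = dataset_size / batch_size
= 1200 / 16
= 75

75


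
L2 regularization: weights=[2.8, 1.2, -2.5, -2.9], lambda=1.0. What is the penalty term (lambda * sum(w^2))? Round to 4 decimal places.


Squaring each weight:
2.8^2 = 7.84
1.2^2 = 1.44
(-2.5)^2 = 6.25
(-2.9)^2 = 8.41
Sum of squares = 23.94
Penalty = 1.0 * 23.94 = 23.9400

23.9400


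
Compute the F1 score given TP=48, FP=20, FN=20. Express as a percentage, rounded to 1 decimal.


Precision = TP / (TP + FP) = 48 / 68 = 0.7059
Recall = TP / (TP + FN) = 48 / 68 = 0.7059
F1 = 2 * P * R / (P + R)
= 2 * 0.7059 * 0.7059 / (0.7059 + 0.7059)
= 0.9965 / 1.4118
= 0.7059
As percentage: 70.6%

70.6


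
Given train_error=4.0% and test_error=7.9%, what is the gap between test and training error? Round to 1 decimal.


Generalization gap = test_error - train_error
= 7.9 - 4.0
= 3.9%
A moderate gap.

3.9


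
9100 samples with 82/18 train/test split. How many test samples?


Train samples = 9100 * 82% = 7462
Test samples = 9100 - 7462
= 1638

1638


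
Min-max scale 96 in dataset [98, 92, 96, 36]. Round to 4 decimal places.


Min = 36, Max = 98
Range = 98 - 36 = 62
Scaled = (x - min) / (max - min)
= (96 - 36) / 62
= 60 / 62
= 0.9677

0.9677


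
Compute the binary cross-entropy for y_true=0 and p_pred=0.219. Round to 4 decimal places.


For y=0: Loss = -log(1-p)
= -log(1 - 0.219)
= -log(0.781)
= -(-0.2472)
= 0.2472

0.2472


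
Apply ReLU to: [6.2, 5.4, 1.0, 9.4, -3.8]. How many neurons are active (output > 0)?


ReLU(x) = max(0, x) for each element:
ReLU(6.2) = 6.2
ReLU(5.4) = 5.4
ReLU(1.0) = 1.0
ReLU(9.4) = 9.4
ReLU(-3.8) = 0
Active neurons (>0): 4

4


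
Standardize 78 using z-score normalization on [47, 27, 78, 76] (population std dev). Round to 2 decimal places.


Mean = (47 + 27 + 78 + 76) / 4 = 57.0
Variance = sum((x_i - mean)^2) / n = 450.5
Std = sqrt(450.5) = 21.225
Z = (x - mean) / std
= (78 - 57.0) / 21.225
= 21.0 / 21.225
= 0.99

0.99


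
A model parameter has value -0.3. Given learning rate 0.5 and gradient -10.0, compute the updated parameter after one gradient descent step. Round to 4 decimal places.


w_new = w_old - lr * gradient
= -0.3 - 0.5 * -10.0
= -0.3 - (-5.0)
= 4.7000

4.7000


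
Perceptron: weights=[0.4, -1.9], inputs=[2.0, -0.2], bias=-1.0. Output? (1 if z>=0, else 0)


z = w . x + b
= 0.4*2.0 + -1.9*-0.2 + -1.0
= 0.8 + 0.38 + -1.0
= 1.18 + -1.0
= 0.18
Since z = 0.18 >= 0, output = 1

1


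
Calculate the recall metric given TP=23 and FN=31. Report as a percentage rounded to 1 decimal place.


Recall = TP / (TP + FN) * 100
= 23 / (23 + 31)
= 23 / 54
= 0.4259
= 42.6%

42.6


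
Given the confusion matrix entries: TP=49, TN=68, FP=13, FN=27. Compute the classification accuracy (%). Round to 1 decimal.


Accuracy = (TP + TN) / (TP + TN + FP + FN) * 100
= (49 + 68) / (49 + 68 + 13 + 27)
= 117 / 157
= 0.7452
= 74.5%

74.5


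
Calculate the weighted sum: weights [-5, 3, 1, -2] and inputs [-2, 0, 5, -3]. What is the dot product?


Element-wise products:
-5 * -2 = 10
3 * 0 = 0
1 * 5 = 5
-2 * -3 = 6
Sum = 10 + 0 + 5 + 6
= 21

21


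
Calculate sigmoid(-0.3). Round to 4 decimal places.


sigmoid(z) = 1 / (1 + exp(-z))
exp(-(-0.3)) = exp(0.3) = 1.3499
1 + 1.3499 = 2.3499
1 / 2.3499 = 0.4256

0.4256


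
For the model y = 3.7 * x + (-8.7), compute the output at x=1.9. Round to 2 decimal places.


y = 3.7 * 1.9 + (-8.7)
= 7.03 + (-8.7)
= -1.67

-1.67


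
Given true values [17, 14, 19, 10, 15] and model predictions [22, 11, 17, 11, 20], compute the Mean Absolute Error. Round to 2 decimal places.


Absolute errors: [5, 3, 2, 1, 5]
Sum of absolute errors = 16
MAE = 16 / 5 = 3.20

3.20


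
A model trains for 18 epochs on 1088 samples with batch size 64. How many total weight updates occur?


Iterations per epoch = 1088 / 64 = 17
Total updates = iterations_per_epoch * epochs
= 17 * 18
= 306

306


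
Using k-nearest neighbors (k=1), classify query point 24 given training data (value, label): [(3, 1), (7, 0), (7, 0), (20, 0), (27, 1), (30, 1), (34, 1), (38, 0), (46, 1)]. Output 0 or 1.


Distances from query 24:
Point 27 (class 1): distance = 3
K=1 nearest neighbors: classes = [1]
Votes for class 1: 1 / 1
Majority vote => class 1

1


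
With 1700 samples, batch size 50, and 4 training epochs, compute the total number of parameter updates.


Iterations per epoch = 1700 / 50 = 34
Total updates = iterations_per_epoch * epochs
= 34 * 4
= 136

136


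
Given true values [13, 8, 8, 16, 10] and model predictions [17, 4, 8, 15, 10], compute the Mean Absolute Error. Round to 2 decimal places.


Absolute errors: [4, 4, 0, 1, 0]
Sum of absolute errors = 9
MAE = 9 / 5 = 1.80

1.80


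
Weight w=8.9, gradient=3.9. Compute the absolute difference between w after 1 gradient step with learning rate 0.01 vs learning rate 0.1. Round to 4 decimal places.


With lr=0.01: w_new = 8.9 - 0.01 * 3.9 = 8.861
With lr=0.1: w_new = 8.9 - 0.1 * 3.9 = 8.51
Absolute difference = |8.861 - 8.51|
= 0.3510

0.3510


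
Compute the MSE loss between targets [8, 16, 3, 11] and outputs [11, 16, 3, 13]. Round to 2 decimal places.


Differences: [-3, 0, 0, -2]
Squared errors: [9, 0, 0, 4]
Sum of squared errors = 13
MSE = 13 / 4 = 3.25

3.25


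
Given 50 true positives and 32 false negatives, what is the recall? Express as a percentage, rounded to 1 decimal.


Recall = TP / (TP + FN) * 100
= 50 / (50 + 32)
= 50 / 82
= 0.6098
= 61.0%

61.0


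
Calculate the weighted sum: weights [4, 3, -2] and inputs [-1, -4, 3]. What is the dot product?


Element-wise products:
4 * -1 = -4
3 * -4 = -12
-2 * 3 = -6
Sum = -4 + -12 + -6
= -22

-22


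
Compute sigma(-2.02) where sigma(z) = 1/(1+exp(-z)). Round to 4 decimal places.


sigmoid(z) = 1 / (1 + exp(-z))
exp(-(-2.02)) = exp(2.02) = 7.5383
1 + 7.5383 = 8.5383
1 / 8.5383 = 0.1171

0.1171


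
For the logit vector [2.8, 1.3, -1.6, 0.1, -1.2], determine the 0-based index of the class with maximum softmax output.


Softmax is a monotonic transformation, so it preserves the argmax.
We need to find the index of the maximum logit.
Index 0: 2.8
Index 1: 1.3
Index 2: -1.6
Index 3: 0.1
Index 4: -1.2
Maximum logit = 2.8 at index 0

0


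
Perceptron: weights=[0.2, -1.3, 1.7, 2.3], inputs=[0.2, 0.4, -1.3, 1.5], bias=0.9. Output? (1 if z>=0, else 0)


z = w . x + b
= 0.2*0.2 + -1.3*0.4 + 1.7*-1.3 + 2.3*1.5 + 0.9
= 0.04 + -0.52 + -2.21 + 3.45 + 0.9
= 0.76 + 0.9
= 1.66
Since z = 1.66 >= 0, output = 1

1


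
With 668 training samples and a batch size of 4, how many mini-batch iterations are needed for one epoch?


Iterations per epoch = dataset_size / batch_size
= 668 / 4
= 167

167


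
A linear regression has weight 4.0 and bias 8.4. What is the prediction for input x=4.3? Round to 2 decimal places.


y = 4.0 * 4.3 + (8.4)
= 17.2 + (8.4)
= 25.60

25.60


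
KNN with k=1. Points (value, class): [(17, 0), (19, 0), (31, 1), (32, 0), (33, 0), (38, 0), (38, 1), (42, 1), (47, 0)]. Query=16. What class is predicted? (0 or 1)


Distances from query 16:
Point 17 (class 0): distance = 1
K=1 nearest neighbors: classes = [0]
Votes for class 1: 0 / 1
Majority vote => class 0

0


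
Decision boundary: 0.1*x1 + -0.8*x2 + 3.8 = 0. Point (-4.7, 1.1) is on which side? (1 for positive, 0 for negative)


Compute 0.1 * -4.7 + -0.8 * 1.1 + 3.8
= -0.47 + -0.88 + 3.8
= 2.45
Since 2.45 >= 0, the point is on the positive side.

1


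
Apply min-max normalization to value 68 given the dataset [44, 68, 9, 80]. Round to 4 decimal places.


Min = 9, Max = 80
Range = 80 - 9 = 71
Scaled = (x - min) / (max - min)
= (68 - 9) / 71
= 59 / 71
= 0.8310

0.8310


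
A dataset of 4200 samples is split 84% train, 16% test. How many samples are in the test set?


Train samples = 4200 * 84% = 3528
Test samples = 4200 - 3528
= 672

672


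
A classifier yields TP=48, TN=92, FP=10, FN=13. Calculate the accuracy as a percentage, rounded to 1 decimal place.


Accuracy = (TP + TN) / (TP + TN + FP + FN) * 100
= (48 + 92) / (48 + 92 + 10 + 13)
= 140 / 163
= 0.8589
= 85.9%

85.9


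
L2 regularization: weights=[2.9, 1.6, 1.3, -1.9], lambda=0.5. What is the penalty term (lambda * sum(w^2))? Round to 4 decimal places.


Squaring each weight:
2.9^2 = 8.41
1.6^2 = 2.56
1.3^2 = 1.69
(-1.9)^2 = 3.61
Sum of squares = 16.27
Penalty = 0.5 * 16.27 = 8.1350

8.1350


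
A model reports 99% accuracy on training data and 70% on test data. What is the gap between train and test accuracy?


Gap = train_accuracy - test_accuracy
= 99 - 70
= 29%
This large gap strongly indicates overfitting.

29


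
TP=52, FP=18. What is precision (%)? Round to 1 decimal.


Precision = TP / (TP + FP) * 100
= 52 / (52 + 18)
= 52 / 70
= 0.7429
= 74.3%

74.3


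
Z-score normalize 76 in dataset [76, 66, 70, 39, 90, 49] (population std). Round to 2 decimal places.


Mean = (76 + 66 + 70 + 39 + 90 + 49) / 6 = 65.0
Variance = sum((x_i - mean)^2) / n = 284.0
Std = sqrt(284.0) = 16.8523
Z = (x - mean) / std
= (76 - 65.0) / 16.8523
= 11.0 / 16.8523
= 0.65

0.65


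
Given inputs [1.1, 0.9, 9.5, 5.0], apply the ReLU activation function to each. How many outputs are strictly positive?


ReLU(x) = max(0, x) for each element:
ReLU(1.1) = 1.1
ReLU(0.9) = 0.9
ReLU(9.5) = 9.5
ReLU(5.0) = 5.0
Active neurons (>0): 4

4


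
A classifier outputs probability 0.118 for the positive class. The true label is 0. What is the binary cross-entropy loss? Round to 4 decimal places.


For y=0: Loss = -log(1-p)
= -log(1 - 0.118)
= -log(0.882)
= -(-0.1256)
= 0.1256

0.1256


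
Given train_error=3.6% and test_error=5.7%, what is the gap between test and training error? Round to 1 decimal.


Generalization gap = test_error - train_error
= 5.7 - 3.6
= 2.1%
A moderate gap.

2.1


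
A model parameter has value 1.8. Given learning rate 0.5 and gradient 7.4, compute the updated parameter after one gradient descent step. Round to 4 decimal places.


w_new = w_old - lr * gradient
= 1.8 - 0.5 * 7.4
= 1.8 - (3.7)
= -1.9000

-1.9000


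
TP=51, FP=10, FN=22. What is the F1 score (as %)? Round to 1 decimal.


Precision = TP / (TP + FP) = 51 / 61 = 0.8361
Recall = TP / (TP + FN) = 51 / 73 = 0.6986
F1 = 2 * P * R / (P + R)
= 2 * 0.8361 * 0.6986 / (0.8361 + 0.6986)
= 1.1682 / 1.5347
= 0.7612
As percentage: 76.1%

76.1


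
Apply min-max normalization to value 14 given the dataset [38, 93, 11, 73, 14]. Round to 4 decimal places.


Min = 11, Max = 93
Range = 93 - 11 = 82
Scaled = (x - min) / (max - min)
= (14 - 11) / 82
= 3 / 82
= 0.0366

0.0366


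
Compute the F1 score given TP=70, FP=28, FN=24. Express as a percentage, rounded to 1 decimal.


Precision = TP / (TP + FP) = 70 / 98 = 0.7143
Recall = TP / (TP + FN) = 70 / 94 = 0.7447
F1 = 2 * P * R / (P + R)
= 2 * 0.7143 * 0.7447 / (0.7143 + 0.7447)
= 1.0638 / 1.459
= 0.7292
As percentage: 72.9%

72.9


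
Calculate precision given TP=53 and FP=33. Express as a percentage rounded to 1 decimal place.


Precision = TP / (TP + FP) * 100
= 53 / (53 + 33)
= 53 / 86
= 0.6163
= 61.6%

61.6


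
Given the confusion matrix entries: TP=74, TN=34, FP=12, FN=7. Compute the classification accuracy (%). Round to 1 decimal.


Accuracy = (TP + TN) / (TP + TN + FP + FN) * 100
= (74 + 34) / (74 + 34 + 12 + 7)
= 108 / 127
= 0.8504
= 85.0%

85.0


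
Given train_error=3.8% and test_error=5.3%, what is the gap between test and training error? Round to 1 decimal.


Generalization gap = test_error - train_error
= 5.3 - 3.8
= 1.5%
A small gap suggests good generalization.

1.5


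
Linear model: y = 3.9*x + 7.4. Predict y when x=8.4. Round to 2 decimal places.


y = 3.9 * 8.4 + (7.4)
= 32.76 + (7.4)
= 40.16

40.16


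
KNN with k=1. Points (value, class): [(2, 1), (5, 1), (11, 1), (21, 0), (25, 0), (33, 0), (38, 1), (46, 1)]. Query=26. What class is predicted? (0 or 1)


Distances from query 26:
Point 25 (class 0): distance = 1
K=1 nearest neighbors: classes = [0]
Votes for class 1: 0 / 1
Majority vote => class 0

0


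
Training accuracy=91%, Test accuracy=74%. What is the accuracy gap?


Gap = train_accuracy - test_accuracy
= 91 - 74
= 17%
This gap suggests the model is overfitting.

17


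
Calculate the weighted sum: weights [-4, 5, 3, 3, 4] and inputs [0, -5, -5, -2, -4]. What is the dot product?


Element-wise products:
-4 * 0 = 0
5 * -5 = -25
3 * -5 = -15
3 * -2 = -6
4 * -4 = -16
Sum = 0 + -25 + -15 + -6 + -16
= -62

-62


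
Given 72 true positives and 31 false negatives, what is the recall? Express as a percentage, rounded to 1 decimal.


Recall = TP / (TP + FN) * 100
= 72 / (72 + 31)
= 72 / 103
= 0.699
= 69.9%

69.9


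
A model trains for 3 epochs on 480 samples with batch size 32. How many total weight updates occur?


Iterations per epoch = 480 / 32 = 15
Total updates = iterations_per_epoch * epochs
= 15 * 3
= 45

45


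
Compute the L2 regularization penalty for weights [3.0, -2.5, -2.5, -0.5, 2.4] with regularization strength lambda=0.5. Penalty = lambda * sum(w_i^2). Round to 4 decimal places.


Squaring each weight:
3.0^2 = 9.0
(-2.5)^2 = 6.25
(-2.5)^2 = 6.25
(-0.5)^2 = 0.25
2.4^2 = 5.76
Sum of squares = 27.51
Penalty = 0.5 * 27.51 = 13.7550

13.7550


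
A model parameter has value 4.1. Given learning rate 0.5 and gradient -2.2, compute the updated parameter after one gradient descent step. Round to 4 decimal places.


w_new = w_old - lr * gradient
= 4.1 - 0.5 * -2.2
= 4.1 - (-1.1)
= 5.2000

5.2000


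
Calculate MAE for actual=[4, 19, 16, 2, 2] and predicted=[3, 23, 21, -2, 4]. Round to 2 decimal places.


Absolute errors: [1, 4, 5, 4, 2]
Sum of absolute errors = 16
MAE = 16 / 5 = 3.20

3.20


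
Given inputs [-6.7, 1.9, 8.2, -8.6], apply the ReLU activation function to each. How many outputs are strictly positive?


ReLU(x) = max(0, x) for each element:
ReLU(-6.7) = 0
ReLU(1.9) = 1.9
ReLU(8.2) = 8.2
ReLU(-8.6) = 0
Active neurons (>0): 2

2


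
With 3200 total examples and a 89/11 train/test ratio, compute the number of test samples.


Train samples = 3200 * 89% = 2848
Test samples = 3200 - 2848
= 352

352


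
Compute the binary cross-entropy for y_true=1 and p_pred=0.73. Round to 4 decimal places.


For y=1: Loss = -log(p)
= -log(0.73)
= -(-0.3147)
= 0.3147

0.3147


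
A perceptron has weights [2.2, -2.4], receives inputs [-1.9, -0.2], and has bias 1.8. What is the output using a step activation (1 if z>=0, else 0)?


z = w . x + b
= 2.2*-1.9 + -2.4*-0.2 + 1.8
= -4.18 + 0.48 + 1.8
= -3.7 + 1.8
= -1.9
Since z = -1.9 < 0, output = 0

0


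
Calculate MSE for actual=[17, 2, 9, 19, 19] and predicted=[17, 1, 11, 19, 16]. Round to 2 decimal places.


Differences: [0, 1, -2, 0, 3]
Squared errors: [0, 1, 4, 0, 9]
Sum of squared errors = 14
MSE = 14 / 5 = 2.80

2.80


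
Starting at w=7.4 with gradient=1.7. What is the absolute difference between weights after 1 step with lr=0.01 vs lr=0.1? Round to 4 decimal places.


With lr=0.01: w_new = 7.4 - 0.01 * 1.7 = 7.383
With lr=0.1: w_new = 7.4 - 0.1 * 1.7 = 7.23
Absolute difference = |7.383 - 7.23|
= 0.1530

0.1530


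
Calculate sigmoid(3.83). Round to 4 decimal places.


sigmoid(z) = 1 / (1 + exp(-z))
exp(-(3.83)) = exp(-3.83) = 0.0217
1 + 0.0217 = 1.0217
1 / 1.0217 = 0.9788

0.9788


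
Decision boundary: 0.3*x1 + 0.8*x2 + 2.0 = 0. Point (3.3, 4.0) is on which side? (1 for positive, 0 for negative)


Compute 0.3 * 3.3 + 0.8 * 4.0 + 2.0
= 0.99 + 3.2 + 2.0
= 6.19
Since 6.19 >= 0, the point is on the positive side.

1


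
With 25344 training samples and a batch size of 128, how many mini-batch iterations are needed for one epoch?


Iterations per epoch = dataset_size / batch_size
= 25344 / 128
= 198

198


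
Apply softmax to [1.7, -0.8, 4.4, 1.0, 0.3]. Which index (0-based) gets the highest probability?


Softmax is a monotonic transformation, so it preserves the argmax.
We need to find the index of the maximum logit.
Index 0: 1.7
Index 1: -0.8
Index 2: 4.4
Index 3: 1.0
Index 4: 0.3
Maximum logit = 4.4 at index 2

2


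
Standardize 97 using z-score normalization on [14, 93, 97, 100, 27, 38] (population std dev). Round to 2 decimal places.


Mean = (14 + 93 + 97 + 100 + 27 + 38) / 6 = 61.5
Variance = sum((x_i - mean)^2) / n = 1288.9167
Std = sqrt(1288.9167) = 35.9015
Z = (x - mean) / std
= (97 - 61.5) / 35.9015
= 35.5 / 35.9015
= 0.99

0.99


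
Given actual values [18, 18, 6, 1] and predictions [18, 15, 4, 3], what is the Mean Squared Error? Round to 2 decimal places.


Differences: [0, 3, 2, -2]
Squared errors: [0, 9, 4, 4]
Sum of squared errors = 17
MSE = 17 / 4 = 4.25

4.25


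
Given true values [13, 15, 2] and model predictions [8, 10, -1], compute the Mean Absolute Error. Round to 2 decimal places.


Absolute errors: [5, 5, 3]
Sum of absolute errors = 13
MAE = 13 / 3 = 4.33

4.33


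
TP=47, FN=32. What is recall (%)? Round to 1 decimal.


Recall = TP / (TP + FN) * 100
= 47 / (47 + 32)
= 47 / 79
= 0.5949
= 59.5%

59.5


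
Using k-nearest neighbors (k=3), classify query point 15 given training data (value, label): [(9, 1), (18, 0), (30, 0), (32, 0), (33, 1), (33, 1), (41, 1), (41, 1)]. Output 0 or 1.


Distances from query 15:
Point 18 (class 0): distance = 3
Point 9 (class 1): distance = 6
Point 30 (class 0): distance = 15
K=3 nearest neighbors: classes = [0, 1, 0]
Votes for class 1: 1 / 3
Majority vote => class 0

0


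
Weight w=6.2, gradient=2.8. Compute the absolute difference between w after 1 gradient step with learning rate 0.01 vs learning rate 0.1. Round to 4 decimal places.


With lr=0.01: w_new = 6.2 - 0.01 * 2.8 = 6.172
With lr=0.1: w_new = 6.2 - 0.1 * 2.8 = 5.92
Absolute difference = |6.172 - 5.92|
= 0.2520

0.2520


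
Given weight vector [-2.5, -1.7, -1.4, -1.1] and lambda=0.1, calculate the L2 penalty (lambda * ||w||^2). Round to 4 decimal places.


Squaring each weight:
(-2.5)^2 = 6.25
(-1.7)^2 = 2.89
(-1.4)^2 = 1.96
(-1.1)^2 = 1.21
Sum of squares = 12.31
Penalty = 0.1 * 12.31 = 1.2310

1.2310


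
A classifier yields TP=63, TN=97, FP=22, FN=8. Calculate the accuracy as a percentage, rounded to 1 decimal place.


Accuracy = (TP + TN) / (TP + TN + FP + FN) * 100
= (63 + 97) / (63 + 97 + 22 + 8)
= 160 / 190
= 0.8421
= 84.2%

84.2


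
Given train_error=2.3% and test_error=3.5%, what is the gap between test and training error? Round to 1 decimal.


Generalization gap = test_error - train_error
= 3.5 - 2.3
= 1.2%
A small gap suggests good generalization.

1.2


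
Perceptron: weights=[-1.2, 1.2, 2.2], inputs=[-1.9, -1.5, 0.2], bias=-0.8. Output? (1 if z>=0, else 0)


z = w . x + b
= -1.2*-1.9 + 1.2*-1.5 + 2.2*0.2 + -0.8
= 2.28 + -1.8 + 0.44 + -0.8
= 0.92 + -0.8
= 0.12
Since z = 0.12 >= 0, output = 1

1


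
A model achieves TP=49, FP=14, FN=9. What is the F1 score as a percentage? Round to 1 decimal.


Precision = TP / (TP + FP) = 49 / 63 = 0.7778
Recall = TP / (TP + FN) = 49 / 58 = 0.8448
F1 = 2 * P * R / (P + R)
= 2 * 0.7778 * 0.8448 / (0.7778 + 0.8448)
= 1.3142 / 1.6226
= 0.8099
As percentage: 81.0%

81.0


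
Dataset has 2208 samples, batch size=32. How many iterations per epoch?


Iterations per epoch = dataset_size / batch_size
= 2208 / 32
= 69

69


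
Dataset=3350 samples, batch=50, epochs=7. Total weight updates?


Iterations per epoch = 3350 / 50 = 67
Total updates = iterations_per_epoch * epochs
= 67 * 7
= 469

469


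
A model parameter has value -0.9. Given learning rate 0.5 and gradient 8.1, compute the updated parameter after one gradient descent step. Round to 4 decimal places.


w_new = w_old - lr * gradient
= -0.9 - 0.5 * 8.1
= -0.9 - (4.05)
= -4.9500

-4.9500


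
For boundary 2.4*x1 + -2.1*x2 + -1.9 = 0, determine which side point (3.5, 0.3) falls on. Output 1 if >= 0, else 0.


Compute 2.4 * 3.5 + -2.1 * 0.3 + -1.9
= 8.4 + -0.63 + -1.9
= 5.87
Since 5.87 >= 0, the point is on the positive side.

1


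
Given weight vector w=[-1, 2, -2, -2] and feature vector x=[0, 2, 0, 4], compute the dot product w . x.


Element-wise products:
-1 * 0 = 0
2 * 2 = 4
-2 * 0 = 0
-2 * 4 = -8
Sum = 0 + 4 + 0 + -8
= -4

-4


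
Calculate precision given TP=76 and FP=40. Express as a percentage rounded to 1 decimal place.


Precision = TP / (TP + FP) * 100
= 76 / (76 + 40)
= 76 / 116
= 0.6552
= 65.5%

65.5


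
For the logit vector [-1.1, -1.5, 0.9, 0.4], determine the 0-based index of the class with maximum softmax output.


Softmax is a monotonic transformation, so it preserves the argmax.
We need to find the index of the maximum logit.
Index 0: -1.1
Index 1: -1.5
Index 2: 0.9
Index 3: 0.4
Maximum logit = 0.9 at index 2

2


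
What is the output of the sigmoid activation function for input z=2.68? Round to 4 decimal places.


sigmoid(z) = 1 / (1 + exp(-z))
exp(-(2.68)) = exp(-2.68) = 0.0686
1 + 0.0686 = 1.0686
1 / 1.0686 = 0.9358

0.9358


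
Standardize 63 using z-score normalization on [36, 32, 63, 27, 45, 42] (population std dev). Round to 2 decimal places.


Mean = (36 + 32 + 63 + 27 + 45 + 42) / 6 = 40.8333
Variance = sum((x_i - mean)^2) / n = 133.8056
Std = sqrt(133.8056) = 11.5674
Z = (x - mean) / std
= (63 - 40.8333) / 11.5674
= 22.1667 / 11.5674
= 1.92

1.92


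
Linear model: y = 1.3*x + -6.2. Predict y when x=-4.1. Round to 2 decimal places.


y = 1.3 * -4.1 + (-6.2)
= -5.33 + (-6.2)
= -11.53

-11.53


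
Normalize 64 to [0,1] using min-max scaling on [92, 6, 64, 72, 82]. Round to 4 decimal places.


Min = 6, Max = 92
Range = 92 - 6 = 86
Scaled = (x - min) / (max - min)
= (64 - 6) / 86
= 58 / 86
= 0.6744

0.6744


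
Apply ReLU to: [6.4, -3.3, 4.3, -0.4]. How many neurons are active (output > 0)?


ReLU(x) = max(0, x) for each element:
ReLU(6.4) = 6.4
ReLU(-3.3) = 0
ReLU(4.3) = 4.3
ReLU(-0.4) = 0
Active neurons (>0): 2

2


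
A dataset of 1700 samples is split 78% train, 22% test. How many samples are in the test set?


Train samples = 1700 * 78% = 1326
Test samples = 1700 - 1326
= 374

374


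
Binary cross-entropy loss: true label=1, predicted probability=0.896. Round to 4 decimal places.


For y=1: Loss = -log(p)
= -log(0.896)
= -(-0.1098)
= 0.1098

0.1098


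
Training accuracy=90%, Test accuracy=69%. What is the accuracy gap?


Gap = train_accuracy - test_accuracy
= 90 - 69
= 21%
This large gap strongly indicates overfitting.

21


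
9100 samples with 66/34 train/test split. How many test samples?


Train samples = 9100 * 66% = 6006
Test samples = 9100 - 6006
= 3094

3094


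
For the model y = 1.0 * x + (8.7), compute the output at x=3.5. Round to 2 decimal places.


y = 1.0 * 3.5 + (8.7)
= 3.5 + (8.7)
= 12.20

12.20


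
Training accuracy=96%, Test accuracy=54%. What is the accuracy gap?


Gap = train_accuracy - test_accuracy
= 96 - 54
= 42%
This large gap strongly indicates overfitting.

42


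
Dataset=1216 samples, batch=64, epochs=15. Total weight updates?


Iterations per epoch = 1216 / 64 = 19
Total updates = iterations_per_epoch * epochs
= 19 * 15
= 285

285


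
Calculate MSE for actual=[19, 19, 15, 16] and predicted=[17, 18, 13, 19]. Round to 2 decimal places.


Differences: [2, 1, 2, -3]
Squared errors: [4, 1, 4, 9]
Sum of squared errors = 18
MSE = 18 / 4 = 4.50

4.50


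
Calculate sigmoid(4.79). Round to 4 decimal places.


sigmoid(z) = 1 / (1 + exp(-z))
exp(-(4.79)) = exp(-4.79) = 0.0083
1 + 0.0083 = 1.0083
1 / 1.0083 = 0.9918

0.9918


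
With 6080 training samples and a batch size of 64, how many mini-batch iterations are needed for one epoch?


Iterations per epoch = dataset_size / batch_size
= 6080 / 64
= 95

95


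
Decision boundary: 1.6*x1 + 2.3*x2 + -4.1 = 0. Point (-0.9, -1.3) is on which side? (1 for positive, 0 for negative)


Compute 1.6 * -0.9 + 2.3 * -1.3 + -4.1
= -1.44 + -2.99 + -4.1
= -8.53
Since -8.53 < 0, the point is on the negative side.

0


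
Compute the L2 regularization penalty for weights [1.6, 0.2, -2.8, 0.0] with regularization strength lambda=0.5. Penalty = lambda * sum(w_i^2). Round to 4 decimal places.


Squaring each weight:
1.6^2 = 2.56
0.2^2 = 0.04
(-2.8)^2 = 7.84
0.0^2 = 0.0
Sum of squares = 10.44
Penalty = 0.5 * 10.44 = 5.2200

5.2200


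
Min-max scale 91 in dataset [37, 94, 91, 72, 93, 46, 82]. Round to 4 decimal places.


Min = 37, Max = 94
Range = 94 - 37 = 57
Scaled = (x - min) / (max - min)
= (91 - 37) / 57
= 54 / 57
= 0.9474

0.9474


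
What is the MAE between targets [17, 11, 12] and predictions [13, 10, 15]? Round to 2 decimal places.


Absolute errors: [4, 1, 3]
Sum of absolute errors = 8
MAE = 8 / 3 = 2.67

2.67


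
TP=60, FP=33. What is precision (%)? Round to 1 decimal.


Precision = TP / (TP + FP) * 100
= 60 / (60 + 33)
= 60 / 93
= 0.6452
= 64.5%

64.5


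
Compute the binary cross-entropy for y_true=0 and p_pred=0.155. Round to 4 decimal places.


For y=0: Loss = -log(1-p)
= -log(1 - 0.155)
= -log(0.845)
= -(-0.1684)
= 0.1684

0.1684


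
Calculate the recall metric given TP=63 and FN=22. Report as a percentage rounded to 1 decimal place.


Recall = TP / (TP + FN) * 100
= 63 / (63 + 22)
= 63 / 85
= 0.7412
= 74.1%

74.1


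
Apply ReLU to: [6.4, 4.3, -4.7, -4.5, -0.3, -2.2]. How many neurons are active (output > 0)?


ReLU(x) = max(0, x) for each element:
ReLU(6.4) = 6.4
ReLU(4.3) = 4.3
ReLU(-4.7) = 0
ReLU(-4.5) = 0
ReLU(-0.3) = 0
ReLU(-2.2) = 0
Active neurons (>0): 2

2


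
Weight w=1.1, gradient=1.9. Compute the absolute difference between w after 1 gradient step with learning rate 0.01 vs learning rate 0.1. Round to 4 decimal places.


With lr=0.01: w_new = 1.1 - 0.01 * 1.9 = 1.081
With lr=0.1: w_new = 1.1 - 0.1 * 1.9 = 0.91
Absolute difference = |1.081 - 0.91|
= 0.1710

0.1710


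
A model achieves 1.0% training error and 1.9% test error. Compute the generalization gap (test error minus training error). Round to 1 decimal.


Generalization gap = test_error - train_error
= 1.9 - 1.0
= 0.9%
A small gap suggests good generalization.

0.9


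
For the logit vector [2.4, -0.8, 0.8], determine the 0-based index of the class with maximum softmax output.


Softmax is a monotonic transformation, so it preserves the argmax.
We need to find the index of the maximum logit.
Index 0: 2.4
Index 1: -0.8
Index 2: 0.8
Maximum logit = 2.4 at index 0

0


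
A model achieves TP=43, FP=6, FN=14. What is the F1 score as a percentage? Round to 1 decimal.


Precision = TP / (TP + FP) = 43 / 49 = 0.8776
Recall = TP / (TP + FN) = 43 / 57 = 0.7544
F1 = 2 * P * R / (P + R)
= 2 * 0.8776 * 0.7544 / (0.8776 + 0.7544)
= 1.324 / 1.6319
= 0.8113
As percentage: 81.1%

81.1


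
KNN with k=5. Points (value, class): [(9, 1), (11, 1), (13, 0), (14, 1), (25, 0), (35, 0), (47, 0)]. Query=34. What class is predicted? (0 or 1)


Distances from query 34:
Point 35 (class 0): distance = 1
Point 25 (class 0): distance = 9
Point 47 (class 0): distance = 13
Point 14 (class 1): distance = 20
Point 13 (class 0): distance = 21
K=5 nearest neighbors: classes = [0, 0, 0, 1, 0]
Votes for class 1: 1 / 5
Majority vote => class 0

0


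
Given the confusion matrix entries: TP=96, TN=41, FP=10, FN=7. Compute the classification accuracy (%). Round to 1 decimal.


Accuracy = (TP + TN) / (TP + TN + FP + FN) * 100
= (96 + 41) / (96 + 41 + 10 + 7)
= 137 / 154
= 0.8896
= 89.0%

89.0


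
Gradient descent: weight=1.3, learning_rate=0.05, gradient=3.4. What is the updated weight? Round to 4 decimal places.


w_new = w_old - lr * gradient
= 1.3 - 0.05 * 3.4
= 1.3 - (0.17)
= 1.1300

1.1300


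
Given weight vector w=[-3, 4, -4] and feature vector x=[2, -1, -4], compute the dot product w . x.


Element-wise products:
-3 * 2 = -6
4 * -1 = -4
-4 * -4 = 16
Sum = -6 + -4 + 16
= 6

6


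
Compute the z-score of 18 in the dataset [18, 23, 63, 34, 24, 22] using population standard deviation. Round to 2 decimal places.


Mean = (18 + 23 + 63 + 34 + 24 + 22) / 6 = 30.6667
Variance = sum((x_i - mean)^2) / n = 232.5556
Std = sqrt(232.5556) = 15.2498
Z = (x - mean) / std
= (18 - 30.6667) / 15.2498
= -12.6667 / 15.2498
= -0.83

-0.83


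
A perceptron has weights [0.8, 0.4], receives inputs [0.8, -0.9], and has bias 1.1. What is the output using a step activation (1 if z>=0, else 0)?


z = w . x + b
= 0.8*0.8 + 0.4*-0.9 + 1.1
= 0.64 + -0.36 + 1.1
= 0.28 + 1.1
= 1.38
Since z = 1.38 >= 0, output = 1

1


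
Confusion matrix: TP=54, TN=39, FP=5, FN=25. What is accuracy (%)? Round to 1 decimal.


Accuracy = (TP + TN) / (TP + TN + FP + FN) * 100
= (54 + 39) / (54 + 39 + 5 + 25)
= 93 / 123
= 0.7561
= 75.6%

75.6


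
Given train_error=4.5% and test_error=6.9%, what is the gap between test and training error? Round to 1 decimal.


Generalization gap = test_error - train_error
= 6.9 - 4.5
= 2.4%
A moderate gap.

2.4


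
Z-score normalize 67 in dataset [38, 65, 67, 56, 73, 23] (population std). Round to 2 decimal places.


Mean = (38 + 65 + 67 + 56 + 73 + 23) / 6 = 53.6667
Variance = sum((x_i - mean)^2) / n = 311.8889
Std = sqrt(311.8889) = 17.6604
Z = (x - mean) / std
= (67 - 53.6667) / 17.6604
= 13.3333 / 17.6604
= 0.75

0.75


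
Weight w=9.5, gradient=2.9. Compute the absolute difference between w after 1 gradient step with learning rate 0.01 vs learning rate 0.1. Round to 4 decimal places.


With lr=0.01: w_new = 9.5 - 0.01 * 2.9 = 9.471
With lr=0.1: w_new = 9.5 - 0.1 * 2.9 = 9.21
Absolute difference = |9.471 - 9.21|
= 0.2610

0.2610


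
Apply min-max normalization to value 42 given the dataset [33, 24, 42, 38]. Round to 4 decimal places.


Min = 24, Max = 42
Range = 42 - 24 = 18
Scaled = (x - min) / (max - min)
= (42 - 24) / 18
= 18 / 18
= 1.0000

1.0000


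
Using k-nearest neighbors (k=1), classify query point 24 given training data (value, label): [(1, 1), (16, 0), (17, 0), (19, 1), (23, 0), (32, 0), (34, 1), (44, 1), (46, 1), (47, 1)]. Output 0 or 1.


Distances from query 24:
Point 23 (class 0): distance = 1
K=1 nearest neighbors: classes = [0]
Votes for class 1: 0 / 1
Majority vote => class 0

0


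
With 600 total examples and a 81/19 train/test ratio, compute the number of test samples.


Train samples = 600 * 81% = 486
Test samples = 600 - 486
= 114

114


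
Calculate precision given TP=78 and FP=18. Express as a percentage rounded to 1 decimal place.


Precision = TP / (TP + FP) * 100
= 78 / (78 + 18)
= 78 / 96
= 0.8125
= 81.3%

81.3


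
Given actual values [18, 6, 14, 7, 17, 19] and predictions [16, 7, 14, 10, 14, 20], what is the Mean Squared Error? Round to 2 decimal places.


Differences: [2, -1, 0, -3, 3, -1]
Squared errors: [4, 1, 0, 9, 9, 1]
Sum of squared errors = 24
MSE = 24 / 6 = 4.00

4.00


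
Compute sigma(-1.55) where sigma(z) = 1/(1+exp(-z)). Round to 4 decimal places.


sigmoid(z) = 1 / (1 + exp(-z))
exp(-(-1.55)) = exp(1.55) = 4.7115
1 + 4.7115 = 5.7115
1 / 5.7115 = 0.1751

0.1751


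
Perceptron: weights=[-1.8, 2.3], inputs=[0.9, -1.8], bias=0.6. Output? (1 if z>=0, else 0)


z = w . x + b
= -1.8*0.9 + 2.3*-1.8 + 0.6
= -1.62 + -4.14 + 0.6
= -5.76 + 0.6
= -5.16
Since z = -5.16 < 0, output = 0

0


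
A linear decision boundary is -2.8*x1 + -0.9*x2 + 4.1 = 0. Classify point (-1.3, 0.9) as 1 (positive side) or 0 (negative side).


Compute -2.8 * -1.3 + -0.9 * 0.9 + 4.1
= 3.64 + -0.81 + 4.1
= 6.93
Since 6.93 >= 0, the point is on the positive side.

1


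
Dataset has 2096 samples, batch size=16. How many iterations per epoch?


Iterations per epoch = dataset_size / batch_size
= 2096 / 16
= 131

131


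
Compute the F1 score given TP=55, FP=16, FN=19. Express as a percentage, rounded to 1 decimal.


Precision = TP / (TP + FP) = 55 / 71 = 0.7746
Recall = TP / (TP + FN) = 55 / 74 = 0.7432
F1 = 2 * P * R / (P + R)
= 2 * 0.7746 * 0.7432 / (0.7746 + 0.7432)
= 1.1515 / 1.5179
= 0.7586
As percentage: 75.9%

75.9
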